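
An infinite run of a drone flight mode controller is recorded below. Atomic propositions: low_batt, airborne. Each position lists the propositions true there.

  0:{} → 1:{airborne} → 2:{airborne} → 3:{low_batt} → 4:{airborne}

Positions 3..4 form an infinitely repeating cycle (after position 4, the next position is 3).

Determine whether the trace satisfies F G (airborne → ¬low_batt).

Holds

G (airborne → ¬low_batt) holds at position 0, which is reachable from 0, so F G (airborne → ¬low_batt) holds.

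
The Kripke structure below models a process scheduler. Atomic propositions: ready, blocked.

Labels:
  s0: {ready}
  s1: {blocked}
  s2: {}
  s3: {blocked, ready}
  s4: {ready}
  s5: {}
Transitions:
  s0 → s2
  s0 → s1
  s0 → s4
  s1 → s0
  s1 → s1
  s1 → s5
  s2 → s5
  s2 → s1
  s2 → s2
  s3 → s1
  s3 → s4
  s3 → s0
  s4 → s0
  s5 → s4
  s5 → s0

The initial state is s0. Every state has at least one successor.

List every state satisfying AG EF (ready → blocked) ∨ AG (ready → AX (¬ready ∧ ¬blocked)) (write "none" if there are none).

{s0, s1, s2, s3, s4, s5}

States satisfying EF (ready → blocked): {s0, s1, s2, s3, s4, s5}.
States satisfying AG EF (ready → blocked): {s0, s1, s2, s3, s4, s5}.
States satisfying ready → AX (¬ready ∧ ¬blocked): {s1, s2, s5}.
States satisfying AG (ready → AX (¬ready ∧ ¬blocked)): ∅.
States satisfying AG EF (ready → blocked) ∨ AG (ready → AX (¬ready ∧ ¬blocked)): {s0, s1, s2, s3, s4, s5}.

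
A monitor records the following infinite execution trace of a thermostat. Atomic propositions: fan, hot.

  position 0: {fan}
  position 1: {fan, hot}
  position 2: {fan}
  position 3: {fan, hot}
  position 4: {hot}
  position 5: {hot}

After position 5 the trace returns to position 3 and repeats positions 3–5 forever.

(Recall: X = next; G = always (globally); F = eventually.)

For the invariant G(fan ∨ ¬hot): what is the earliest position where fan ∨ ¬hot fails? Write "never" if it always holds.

4

Check fan ∨ ¬hot at each position in order: 0 ✓, 1 ✓, 2 ✓, 3 ✓.
At position 4 the labels are {hot}, so fan ∨ ¬hot is false there. This is the first violation.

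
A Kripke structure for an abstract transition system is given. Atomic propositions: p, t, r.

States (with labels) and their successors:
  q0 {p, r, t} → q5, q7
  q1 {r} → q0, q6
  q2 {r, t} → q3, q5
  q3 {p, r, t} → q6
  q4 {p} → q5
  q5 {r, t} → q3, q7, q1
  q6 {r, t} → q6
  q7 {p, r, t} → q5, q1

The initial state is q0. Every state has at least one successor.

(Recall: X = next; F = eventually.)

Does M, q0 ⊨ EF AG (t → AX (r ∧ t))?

Satisfied

States satisfying AG (t → AX (r ∧ t)): {q3, q6}.
States satisfying EF AG (t → AX (r ∧ t)): {q0, q1, q2, q3, q4, q5, q6, q7}.
Some path from q0 reaches a state where AG (t → AX (r ∧ t)) holds.
q0 ∈ Sat(EF AG (t → AX (r ∧ t))).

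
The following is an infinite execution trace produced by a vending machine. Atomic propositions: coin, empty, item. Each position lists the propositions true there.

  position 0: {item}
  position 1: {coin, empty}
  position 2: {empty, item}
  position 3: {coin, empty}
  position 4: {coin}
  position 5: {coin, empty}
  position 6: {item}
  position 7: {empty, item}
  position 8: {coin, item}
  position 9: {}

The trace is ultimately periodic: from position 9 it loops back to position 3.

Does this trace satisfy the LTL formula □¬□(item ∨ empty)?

Satisfied

¬□(item ∨ empty) holds at every position 0..9, and those are all positions ever visited, so □¬□(item ∨ empty) holds.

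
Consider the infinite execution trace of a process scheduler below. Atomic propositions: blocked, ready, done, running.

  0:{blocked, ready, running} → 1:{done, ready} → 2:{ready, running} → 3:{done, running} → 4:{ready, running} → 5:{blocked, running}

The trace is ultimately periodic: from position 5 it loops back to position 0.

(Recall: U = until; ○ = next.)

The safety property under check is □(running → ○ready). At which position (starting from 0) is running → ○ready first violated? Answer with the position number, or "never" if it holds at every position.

Check running → ○ready at each position in order: 0 ✓, 1 ✓.
At position 2 the labels are {ready, running} and the next position 3 has {done, running}, so running → ○ready is false there. This is the first violation.

2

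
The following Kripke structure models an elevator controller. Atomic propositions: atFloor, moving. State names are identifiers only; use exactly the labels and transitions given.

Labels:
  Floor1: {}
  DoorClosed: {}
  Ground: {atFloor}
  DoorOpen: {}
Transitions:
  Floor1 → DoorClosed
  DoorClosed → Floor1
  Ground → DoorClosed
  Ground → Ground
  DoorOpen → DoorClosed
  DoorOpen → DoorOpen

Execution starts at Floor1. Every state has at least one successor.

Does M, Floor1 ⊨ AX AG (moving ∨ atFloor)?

States satisfying AG (moving ∨ atFloor): ∅.
States satisfying AX AG (moving ∨ atFloor): ∅.
Floor1 ∉ Sat(AX AG (moving ∨ atFloor)).

No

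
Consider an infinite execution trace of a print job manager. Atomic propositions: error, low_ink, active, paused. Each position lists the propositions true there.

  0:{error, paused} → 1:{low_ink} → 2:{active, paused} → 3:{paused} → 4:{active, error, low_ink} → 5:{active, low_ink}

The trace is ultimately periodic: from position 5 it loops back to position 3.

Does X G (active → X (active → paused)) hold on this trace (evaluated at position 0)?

Does not hold

The position after 0 is 1; G (active → X (active → paused)) is false there.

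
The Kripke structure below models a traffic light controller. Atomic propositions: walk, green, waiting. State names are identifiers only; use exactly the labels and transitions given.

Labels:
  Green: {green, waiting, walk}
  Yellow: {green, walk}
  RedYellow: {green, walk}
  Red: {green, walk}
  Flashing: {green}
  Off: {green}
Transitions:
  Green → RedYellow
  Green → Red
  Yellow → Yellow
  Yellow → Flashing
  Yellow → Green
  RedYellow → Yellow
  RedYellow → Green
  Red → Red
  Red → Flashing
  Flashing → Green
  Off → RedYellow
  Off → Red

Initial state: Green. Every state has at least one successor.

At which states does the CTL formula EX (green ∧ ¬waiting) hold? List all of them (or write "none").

States satisfying green ∧ ¬waiting: {Yellow, RedYellow, Red, Flashing, Off}.
States satisfying EX (green ∧ ¬waiting): {Green, Yellow, RedYellow, Red, Off}.

{Green, Yellow, RedYellow, Red, Off}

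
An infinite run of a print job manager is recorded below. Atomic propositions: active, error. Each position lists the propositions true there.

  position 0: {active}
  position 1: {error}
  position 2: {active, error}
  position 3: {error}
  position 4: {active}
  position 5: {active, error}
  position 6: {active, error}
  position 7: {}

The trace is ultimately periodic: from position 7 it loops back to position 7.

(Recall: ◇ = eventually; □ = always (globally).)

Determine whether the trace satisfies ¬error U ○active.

Yes

Walking from position 0: ○active first holds at position 1, and ¬error holds at every earlier position along the way, so ¬error U ○active holds.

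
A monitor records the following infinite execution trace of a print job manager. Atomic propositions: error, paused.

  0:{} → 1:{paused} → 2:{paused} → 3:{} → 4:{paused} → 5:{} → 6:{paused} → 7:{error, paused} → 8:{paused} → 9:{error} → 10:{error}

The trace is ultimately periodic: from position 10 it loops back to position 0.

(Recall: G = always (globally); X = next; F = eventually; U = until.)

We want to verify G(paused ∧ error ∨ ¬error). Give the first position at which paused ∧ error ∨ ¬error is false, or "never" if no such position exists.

Check paused ∧ error ∨ ¬error at each position in order: 0 ✓, 1 ✓, 2 ✓, 3 ✓, 4 ✓, 5 ✓, 6 ✓, 7 ✓, 8 ✓.
At position 9 the labels are {error}, so paused ∧ error ∨ ¬error is false there. This is the first violation.

9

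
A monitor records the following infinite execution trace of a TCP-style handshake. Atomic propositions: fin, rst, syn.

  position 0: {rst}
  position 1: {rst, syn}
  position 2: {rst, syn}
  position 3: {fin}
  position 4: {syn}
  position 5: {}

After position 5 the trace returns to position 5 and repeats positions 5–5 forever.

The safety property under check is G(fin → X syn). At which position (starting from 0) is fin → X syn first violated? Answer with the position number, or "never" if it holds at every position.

fin → X syn holds at every position 0..5, and those are all the positions the trace ever visits, so the invariant G(fin → X syn) is never violated.

never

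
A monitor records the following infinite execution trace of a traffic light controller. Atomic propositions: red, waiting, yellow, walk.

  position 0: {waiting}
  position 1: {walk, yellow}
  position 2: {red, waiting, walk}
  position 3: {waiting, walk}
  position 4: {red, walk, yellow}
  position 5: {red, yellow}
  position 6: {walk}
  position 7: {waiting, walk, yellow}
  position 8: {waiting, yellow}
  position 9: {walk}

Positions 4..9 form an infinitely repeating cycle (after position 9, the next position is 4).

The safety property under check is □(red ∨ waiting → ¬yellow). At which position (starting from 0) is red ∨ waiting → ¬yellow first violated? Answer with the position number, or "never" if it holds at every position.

Check red ∨ waiting → ¬yellow at each position in order: 0 ✓, 1 ✓, 2 ✓, 3 ✓.
At position 4 the labels are {red, walk, yellow}, so red ∨ waiting → ¬yellow is false there. This is the first violation.

4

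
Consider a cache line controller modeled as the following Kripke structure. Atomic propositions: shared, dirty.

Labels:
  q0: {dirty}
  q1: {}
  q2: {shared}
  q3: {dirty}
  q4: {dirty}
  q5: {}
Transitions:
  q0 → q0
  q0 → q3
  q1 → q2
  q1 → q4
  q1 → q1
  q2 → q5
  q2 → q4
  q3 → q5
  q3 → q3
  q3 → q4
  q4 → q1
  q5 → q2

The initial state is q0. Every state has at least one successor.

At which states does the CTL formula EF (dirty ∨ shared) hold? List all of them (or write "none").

{q0, q1, q2, q3, q4, q5}

States satisfying dirty ∨ shared: {q0, q2, q3, q4}.
States satisfying EF (dirty ∨ shared): {q0, q1, q2, q3, q4, q5}.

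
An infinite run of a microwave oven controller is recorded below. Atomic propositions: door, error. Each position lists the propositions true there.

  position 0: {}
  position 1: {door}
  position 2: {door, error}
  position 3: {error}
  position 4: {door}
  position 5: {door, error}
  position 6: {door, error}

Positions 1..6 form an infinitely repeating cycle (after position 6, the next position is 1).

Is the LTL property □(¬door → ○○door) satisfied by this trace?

¬door → ○○door holds at every position 0..6, and those are all positions ever visited, so □(¬door → ○○door) holds.
Positions where ¬door holds: 0, 3.
Check ○○door at each: 0→ok, 3→ok.

Satisfied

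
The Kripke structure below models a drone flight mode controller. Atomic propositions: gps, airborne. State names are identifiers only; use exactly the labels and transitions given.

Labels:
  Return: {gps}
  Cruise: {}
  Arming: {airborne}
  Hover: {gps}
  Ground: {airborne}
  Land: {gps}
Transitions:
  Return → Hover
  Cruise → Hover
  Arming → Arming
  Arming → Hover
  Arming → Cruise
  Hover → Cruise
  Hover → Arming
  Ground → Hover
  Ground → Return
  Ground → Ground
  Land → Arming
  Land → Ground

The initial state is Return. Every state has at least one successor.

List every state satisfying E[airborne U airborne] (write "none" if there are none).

{Arming, Ground}

States satisfying airborne: {Arming, Ground}.
States satisfying E[airborne U airborne]: {Arming, Ground}.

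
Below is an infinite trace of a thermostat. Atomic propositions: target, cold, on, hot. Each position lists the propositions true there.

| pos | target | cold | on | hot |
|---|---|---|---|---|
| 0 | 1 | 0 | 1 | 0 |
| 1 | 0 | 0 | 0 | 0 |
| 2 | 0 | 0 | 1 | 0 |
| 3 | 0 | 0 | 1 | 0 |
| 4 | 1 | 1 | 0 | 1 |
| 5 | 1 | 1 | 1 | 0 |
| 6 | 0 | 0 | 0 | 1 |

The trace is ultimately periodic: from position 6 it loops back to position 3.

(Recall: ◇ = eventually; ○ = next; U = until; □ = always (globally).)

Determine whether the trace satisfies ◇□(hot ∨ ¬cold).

□(hot ∨ ¬cold) is false at every position 0..6, so it never becomes true and ◇□(hot ∨ ¬cold) fails.

Does not hold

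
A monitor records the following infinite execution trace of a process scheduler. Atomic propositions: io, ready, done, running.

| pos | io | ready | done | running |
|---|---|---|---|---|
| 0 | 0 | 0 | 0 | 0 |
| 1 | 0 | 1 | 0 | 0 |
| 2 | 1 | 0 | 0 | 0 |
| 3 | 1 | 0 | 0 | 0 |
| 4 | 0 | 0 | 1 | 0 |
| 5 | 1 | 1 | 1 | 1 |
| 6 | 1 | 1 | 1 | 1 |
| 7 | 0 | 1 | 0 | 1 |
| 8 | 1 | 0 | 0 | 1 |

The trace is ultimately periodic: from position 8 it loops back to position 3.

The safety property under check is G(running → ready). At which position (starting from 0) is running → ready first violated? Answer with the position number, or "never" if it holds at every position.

8

Check running → ready at each position in order: 0 ✓, 1 ✓, 2 ✓, 3 ✓, 4 ✓, 5 ✓, 6 ✓, 7 ✓.
At position 8 the labels are {io, running}, so running → ready is false there. This is the first violation.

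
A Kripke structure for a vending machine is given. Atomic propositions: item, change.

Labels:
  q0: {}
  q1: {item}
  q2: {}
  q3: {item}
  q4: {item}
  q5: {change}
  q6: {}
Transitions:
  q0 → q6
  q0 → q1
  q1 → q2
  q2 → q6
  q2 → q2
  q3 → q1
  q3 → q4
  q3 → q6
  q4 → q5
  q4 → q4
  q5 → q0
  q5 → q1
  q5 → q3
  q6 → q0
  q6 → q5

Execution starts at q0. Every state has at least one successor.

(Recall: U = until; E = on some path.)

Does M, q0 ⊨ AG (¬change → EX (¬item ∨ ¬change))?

States satisfying ¬change → EX (¬item ∨ ¬change): {q0, q1, q2, q3, q4, q5, q6}.
States satisfying AG (¬change → EX (¬item ∨ ¬change)): {q0, q1, q2, q3, q4, q5, q6}.
Every state reachable from q0 satisfies ¬change → EX (¬item ∨ ¬change).
q0 ∈ Sat(AG (¬change → EX (¬item ∨ ¬change))).

Yes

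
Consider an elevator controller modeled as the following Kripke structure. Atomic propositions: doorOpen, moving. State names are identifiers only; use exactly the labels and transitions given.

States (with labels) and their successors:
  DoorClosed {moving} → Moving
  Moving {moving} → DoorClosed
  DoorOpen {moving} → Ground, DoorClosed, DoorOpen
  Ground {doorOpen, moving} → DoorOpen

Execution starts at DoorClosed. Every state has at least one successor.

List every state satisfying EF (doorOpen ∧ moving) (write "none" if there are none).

States satisfying doorOpen ∧ moving: {Ground}.
States satisfying EF (doorOpen ∧ moving): {DoorOpen, Ground}.

{DoorOpen, Ground}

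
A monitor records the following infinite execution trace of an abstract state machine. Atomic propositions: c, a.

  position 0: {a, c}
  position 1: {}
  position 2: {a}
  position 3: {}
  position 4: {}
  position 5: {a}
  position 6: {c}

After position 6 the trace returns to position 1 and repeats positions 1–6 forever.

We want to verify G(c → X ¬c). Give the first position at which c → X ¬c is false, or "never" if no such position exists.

never

c → X ¬c holds at every position 0..6, and those are all the positions the trace ever visits, so the invariant G(c → X ¬c) is never violated.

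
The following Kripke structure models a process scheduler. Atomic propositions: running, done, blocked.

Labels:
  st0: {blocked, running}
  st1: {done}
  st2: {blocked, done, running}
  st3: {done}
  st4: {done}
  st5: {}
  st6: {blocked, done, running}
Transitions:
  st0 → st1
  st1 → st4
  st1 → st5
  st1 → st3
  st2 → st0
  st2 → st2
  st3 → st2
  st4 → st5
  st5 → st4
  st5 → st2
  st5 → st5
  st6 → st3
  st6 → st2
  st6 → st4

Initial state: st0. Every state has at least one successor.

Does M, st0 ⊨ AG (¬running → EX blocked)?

Violated

States satisfying ¬running → EX blocked: {st0, st2, st3, st5, st6}.
States satisfying AG (¬running → EX blocked): ∅.
st1 is reachable from st0 and violates ¬running → EX blocked, so AG fails at st0.
st0 ∉ Sat(AG (¬running → EX blocked)).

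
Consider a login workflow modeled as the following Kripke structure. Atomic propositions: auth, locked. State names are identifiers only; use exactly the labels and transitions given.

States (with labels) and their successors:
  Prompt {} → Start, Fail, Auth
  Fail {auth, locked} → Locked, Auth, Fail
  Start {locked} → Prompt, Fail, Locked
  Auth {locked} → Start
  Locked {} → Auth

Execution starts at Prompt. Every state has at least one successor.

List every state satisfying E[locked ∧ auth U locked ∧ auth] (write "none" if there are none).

States satisfying locked ∧ auth: {Fail}.
States satisfying E[locked ∧ auth U locked ∧ auth]: {Fail}.

{Fail}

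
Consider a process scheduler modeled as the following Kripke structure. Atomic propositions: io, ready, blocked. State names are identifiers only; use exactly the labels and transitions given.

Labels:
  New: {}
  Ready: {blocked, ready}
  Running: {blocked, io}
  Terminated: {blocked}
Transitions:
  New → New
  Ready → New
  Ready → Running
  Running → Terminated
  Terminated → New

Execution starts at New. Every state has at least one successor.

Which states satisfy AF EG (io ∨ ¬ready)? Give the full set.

States satisfying EG (io ∨ ¬ready): {New, Running, Terminated}.
States satisfying AF EG (io ∨ ¬ready): {New, Ready, Running, Terminated}.

{New, Ready, Running, Terminated}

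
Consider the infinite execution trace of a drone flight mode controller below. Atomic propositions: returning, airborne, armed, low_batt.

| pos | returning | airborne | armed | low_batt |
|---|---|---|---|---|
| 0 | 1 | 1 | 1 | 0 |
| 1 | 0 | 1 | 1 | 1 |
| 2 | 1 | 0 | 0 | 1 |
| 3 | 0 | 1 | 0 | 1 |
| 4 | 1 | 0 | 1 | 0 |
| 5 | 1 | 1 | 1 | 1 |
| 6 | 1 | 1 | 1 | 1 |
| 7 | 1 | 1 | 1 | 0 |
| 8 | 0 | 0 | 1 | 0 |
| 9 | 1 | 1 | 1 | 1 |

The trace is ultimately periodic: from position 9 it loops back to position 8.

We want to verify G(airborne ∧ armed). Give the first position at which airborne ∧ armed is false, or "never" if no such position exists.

2

Check airborne ∧ armed at each position in order: 0 ✓, 1 ✓.
At position 2 the labels are {low_batt, returning}, so airborne ∧ armed is false there. This is the first violation.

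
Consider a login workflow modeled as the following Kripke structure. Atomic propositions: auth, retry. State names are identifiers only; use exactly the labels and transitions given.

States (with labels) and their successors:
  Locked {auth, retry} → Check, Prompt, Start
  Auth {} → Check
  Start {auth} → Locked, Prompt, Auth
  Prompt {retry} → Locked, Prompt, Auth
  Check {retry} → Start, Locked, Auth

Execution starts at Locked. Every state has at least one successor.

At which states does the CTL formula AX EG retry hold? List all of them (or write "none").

{Auth}

States satisfying EG retry: {Locked, Prompt, Check}.
States satisfying AX EG retry: {Auth}.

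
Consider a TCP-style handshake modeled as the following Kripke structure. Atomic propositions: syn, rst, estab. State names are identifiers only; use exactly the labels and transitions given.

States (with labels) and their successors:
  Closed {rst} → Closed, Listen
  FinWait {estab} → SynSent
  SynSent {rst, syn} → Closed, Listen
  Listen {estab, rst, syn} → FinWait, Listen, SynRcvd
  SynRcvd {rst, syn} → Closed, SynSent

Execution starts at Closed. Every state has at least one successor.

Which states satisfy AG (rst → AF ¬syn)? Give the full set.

none

States satisfying rst → AF ¬syn: {Closed, FinWait}.
States satisfying AG (rst → AF ¬syn): ∅.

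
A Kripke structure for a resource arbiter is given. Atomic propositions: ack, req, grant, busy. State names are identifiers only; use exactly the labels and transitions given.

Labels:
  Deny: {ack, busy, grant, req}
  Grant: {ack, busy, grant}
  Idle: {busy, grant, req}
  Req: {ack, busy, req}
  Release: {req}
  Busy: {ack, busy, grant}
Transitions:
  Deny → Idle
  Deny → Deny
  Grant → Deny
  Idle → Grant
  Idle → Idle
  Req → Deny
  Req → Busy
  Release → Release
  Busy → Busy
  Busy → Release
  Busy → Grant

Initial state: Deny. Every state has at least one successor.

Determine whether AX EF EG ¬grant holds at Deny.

Violated

States satisfying EF EG ¬grant: {Req, Release, Busy}.
States satisfying AX EF EG ¬grant: {Release}.
Deny ∉ Sat(AX EF EG ¬grant).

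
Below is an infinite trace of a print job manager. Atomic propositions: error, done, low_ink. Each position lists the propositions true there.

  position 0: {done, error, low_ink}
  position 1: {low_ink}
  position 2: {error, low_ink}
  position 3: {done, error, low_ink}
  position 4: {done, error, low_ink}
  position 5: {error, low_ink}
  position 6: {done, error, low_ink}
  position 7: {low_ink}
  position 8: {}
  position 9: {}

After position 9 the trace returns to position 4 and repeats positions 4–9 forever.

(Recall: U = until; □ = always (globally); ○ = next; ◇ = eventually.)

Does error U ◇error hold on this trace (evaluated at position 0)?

Walking from position 0: ◇error first holds at position 0, and error holds at every earlier position along the way, so error U ◇error holds.

Yes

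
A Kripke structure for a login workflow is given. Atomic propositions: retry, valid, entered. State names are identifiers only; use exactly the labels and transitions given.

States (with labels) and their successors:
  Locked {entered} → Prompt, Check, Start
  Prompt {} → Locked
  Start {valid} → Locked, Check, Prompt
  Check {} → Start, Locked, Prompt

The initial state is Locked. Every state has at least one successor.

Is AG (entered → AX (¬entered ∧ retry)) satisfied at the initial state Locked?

States satisfying entered → AX (¬entered ∧ retry): {Prompt, Start, Check}.
States satisfying AG (entered → AX (¬entered ∧ retry)): ∅.
Locked is reachable from Locked and violates entered → AX (¬entered ∧ retry), so AG fails at Locked.
Locked ∉ Sat(AG (entered → AX (¬entered ∧ retry))).

Violated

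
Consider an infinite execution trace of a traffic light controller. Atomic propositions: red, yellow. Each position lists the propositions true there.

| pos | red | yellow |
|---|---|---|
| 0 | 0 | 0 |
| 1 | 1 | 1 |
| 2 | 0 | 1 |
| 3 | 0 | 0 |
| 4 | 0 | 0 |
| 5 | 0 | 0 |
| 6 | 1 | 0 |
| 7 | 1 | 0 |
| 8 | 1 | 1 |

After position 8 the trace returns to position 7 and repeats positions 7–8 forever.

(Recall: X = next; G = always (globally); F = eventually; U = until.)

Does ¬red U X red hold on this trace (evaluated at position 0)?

Satisfied

Walking from position 0: X red first holds at position 0, and ¬red holds at every earlier position along the way, so ¬red U X red holds.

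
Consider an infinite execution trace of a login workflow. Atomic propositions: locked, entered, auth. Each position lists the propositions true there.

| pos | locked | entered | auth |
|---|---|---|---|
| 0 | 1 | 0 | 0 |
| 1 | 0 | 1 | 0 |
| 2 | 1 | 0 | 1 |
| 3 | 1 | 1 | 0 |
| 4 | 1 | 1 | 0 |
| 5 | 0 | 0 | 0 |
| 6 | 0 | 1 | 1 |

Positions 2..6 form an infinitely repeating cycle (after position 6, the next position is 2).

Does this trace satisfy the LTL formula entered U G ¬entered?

Violated

Walking from position 0: at position 0, G ¬entered has not yet held and entered fails, so entered U G ¬entered is false.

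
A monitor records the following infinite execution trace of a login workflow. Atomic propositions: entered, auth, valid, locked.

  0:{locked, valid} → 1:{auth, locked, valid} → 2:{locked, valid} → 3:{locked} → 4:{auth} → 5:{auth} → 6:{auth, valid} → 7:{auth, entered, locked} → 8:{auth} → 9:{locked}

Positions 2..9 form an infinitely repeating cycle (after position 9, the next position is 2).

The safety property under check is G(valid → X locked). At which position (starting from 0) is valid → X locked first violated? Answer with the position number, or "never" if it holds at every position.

valid → X locked holds at every position 0..9, and those are all the positions the trace ever visits, so the invariant G(valid → X locked) is never violated.

never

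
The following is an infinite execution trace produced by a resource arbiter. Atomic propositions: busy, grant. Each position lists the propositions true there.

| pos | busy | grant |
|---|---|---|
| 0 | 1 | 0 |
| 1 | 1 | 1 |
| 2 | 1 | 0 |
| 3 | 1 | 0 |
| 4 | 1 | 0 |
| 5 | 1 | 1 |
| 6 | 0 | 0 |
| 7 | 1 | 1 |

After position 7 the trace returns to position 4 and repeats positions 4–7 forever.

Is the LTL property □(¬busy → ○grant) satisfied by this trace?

Holds

¬busy → ○grant holds at every position 0..7, and those are all positions ever visited, so □(¬busy → ○grant) holds.
Positions where ¬busy holds: 6.
Check ○grant at each: 6→ok.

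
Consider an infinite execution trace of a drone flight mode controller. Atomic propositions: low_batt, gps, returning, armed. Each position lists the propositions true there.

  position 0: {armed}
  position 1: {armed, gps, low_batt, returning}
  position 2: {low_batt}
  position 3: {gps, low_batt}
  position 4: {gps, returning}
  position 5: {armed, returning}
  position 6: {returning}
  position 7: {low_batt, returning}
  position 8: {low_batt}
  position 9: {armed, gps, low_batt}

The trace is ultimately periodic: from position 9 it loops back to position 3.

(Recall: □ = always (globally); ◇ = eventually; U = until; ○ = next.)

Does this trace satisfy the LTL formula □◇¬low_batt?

◇¬low_batt holds at every position 0..9, and those are all positions ever visited, so □◇¬low_batt holds.

Holds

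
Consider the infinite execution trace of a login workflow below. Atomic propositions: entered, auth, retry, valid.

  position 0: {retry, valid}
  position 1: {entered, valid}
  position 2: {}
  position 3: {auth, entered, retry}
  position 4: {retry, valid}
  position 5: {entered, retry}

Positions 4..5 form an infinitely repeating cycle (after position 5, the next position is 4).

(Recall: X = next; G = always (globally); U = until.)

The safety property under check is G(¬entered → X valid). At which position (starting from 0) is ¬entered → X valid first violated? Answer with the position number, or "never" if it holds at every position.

2

Check ¬entered → X valid at each position in order: 0 ✓, 1 ✓.
At position 2 the labels are {} and the next position 3 has {auth, entered, retry}, so ¬entered → X valid is false there. This is the first violation.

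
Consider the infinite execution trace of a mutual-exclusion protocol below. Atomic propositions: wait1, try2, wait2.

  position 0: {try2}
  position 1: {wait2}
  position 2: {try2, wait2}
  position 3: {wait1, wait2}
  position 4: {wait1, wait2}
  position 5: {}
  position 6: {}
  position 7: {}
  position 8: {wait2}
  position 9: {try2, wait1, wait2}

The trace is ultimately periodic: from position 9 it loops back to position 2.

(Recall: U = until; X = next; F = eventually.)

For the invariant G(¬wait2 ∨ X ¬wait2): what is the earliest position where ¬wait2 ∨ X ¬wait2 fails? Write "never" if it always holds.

1

Check ¬wait2 ∨ X ¬wait2 at each position in order: 0 ✓.
At position 1 the labels are {wait2} and the next position 2 has {try2, wait2}, so ¬wait2 ∨ X ¬wait2 is false there. This is the first violation.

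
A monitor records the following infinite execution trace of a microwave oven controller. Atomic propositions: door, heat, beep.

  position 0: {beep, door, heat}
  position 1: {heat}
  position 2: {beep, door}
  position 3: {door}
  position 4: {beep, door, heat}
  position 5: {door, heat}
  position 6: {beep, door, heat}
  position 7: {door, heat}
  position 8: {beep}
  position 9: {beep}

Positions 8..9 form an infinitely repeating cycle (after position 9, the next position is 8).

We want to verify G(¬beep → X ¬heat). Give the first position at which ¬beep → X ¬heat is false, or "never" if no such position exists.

Check ¬beep → X ¬heat at each position in order: 0 ✓, 1 ✓, 2 ✓.
At position 3 the labels are {door} and the next position 4 has {beep, door, heat}, so ¬beep → X ¬heat is false there. This is the first violation.

3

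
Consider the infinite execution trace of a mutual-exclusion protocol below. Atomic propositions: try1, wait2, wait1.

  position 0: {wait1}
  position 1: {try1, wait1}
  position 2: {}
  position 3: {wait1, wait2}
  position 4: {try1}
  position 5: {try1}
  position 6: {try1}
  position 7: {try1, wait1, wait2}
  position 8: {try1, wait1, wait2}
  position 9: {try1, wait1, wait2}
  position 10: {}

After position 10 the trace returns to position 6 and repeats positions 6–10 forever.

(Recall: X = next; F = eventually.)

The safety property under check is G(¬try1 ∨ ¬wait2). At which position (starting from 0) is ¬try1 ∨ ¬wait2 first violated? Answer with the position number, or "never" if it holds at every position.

7

Check ¬try1 ∨ ¬wait2 at each position in order: 0 ✓, 1 ✓, 2 ✓, 3 ✓, 4 ✓, 5 ✓, 6 ✓.
At position 7 the labels are {try1, wait1, wait2}, so ¬try1 ∨ ¬wait2 is false there. This is the first violation.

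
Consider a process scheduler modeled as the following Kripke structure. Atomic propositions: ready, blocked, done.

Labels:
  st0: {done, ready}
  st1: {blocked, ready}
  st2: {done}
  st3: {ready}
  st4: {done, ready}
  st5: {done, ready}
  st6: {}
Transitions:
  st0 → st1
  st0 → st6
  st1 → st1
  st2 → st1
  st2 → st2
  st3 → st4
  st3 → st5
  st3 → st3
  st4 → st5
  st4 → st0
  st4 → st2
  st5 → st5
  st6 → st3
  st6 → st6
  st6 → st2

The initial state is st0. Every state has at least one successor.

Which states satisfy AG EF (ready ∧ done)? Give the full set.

States satisfying EF (ready ∧ done): {st0, st3, st4, st5, st6}.
States satisfying AG EF (ready ∧ done): {st5}.

{st5}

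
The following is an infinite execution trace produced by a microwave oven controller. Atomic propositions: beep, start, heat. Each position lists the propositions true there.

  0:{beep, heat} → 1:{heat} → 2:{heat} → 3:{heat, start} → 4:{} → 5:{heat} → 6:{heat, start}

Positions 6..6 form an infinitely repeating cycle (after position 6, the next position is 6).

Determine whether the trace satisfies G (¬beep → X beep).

¬beep → X beep must hold at every position from 0 onward. It fails at position 1, so G (¬beep → X beep) is false.
Positions where ¬beep holds: 1, 2, 3, 4, 5, 6.
Check X beep at each: 1→fails, 2→fails, 3→fails, 4→fails, 5→fails, 6→fails.

Does not hold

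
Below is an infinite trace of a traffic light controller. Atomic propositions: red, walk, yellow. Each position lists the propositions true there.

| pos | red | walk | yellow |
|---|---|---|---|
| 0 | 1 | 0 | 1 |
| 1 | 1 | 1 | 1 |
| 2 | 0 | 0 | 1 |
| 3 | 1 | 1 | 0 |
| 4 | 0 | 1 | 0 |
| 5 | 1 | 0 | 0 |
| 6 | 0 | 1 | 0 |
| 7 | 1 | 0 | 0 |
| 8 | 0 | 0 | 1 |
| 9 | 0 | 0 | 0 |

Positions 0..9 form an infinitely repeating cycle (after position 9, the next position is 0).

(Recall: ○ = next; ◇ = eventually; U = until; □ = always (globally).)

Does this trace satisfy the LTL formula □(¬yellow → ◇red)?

Yes

¬yellow → ◇red holds at every position 0..9, and those are all positions ever visited, so □(¬yellow → ◇red) holds.
Positions where ¬yellow holds: 3, 4, 5, 6, 7, 9.
Check ◇red at each: 3→ok, 4→ok, 5→ok, 6→ok, 7→ok, 9→ok.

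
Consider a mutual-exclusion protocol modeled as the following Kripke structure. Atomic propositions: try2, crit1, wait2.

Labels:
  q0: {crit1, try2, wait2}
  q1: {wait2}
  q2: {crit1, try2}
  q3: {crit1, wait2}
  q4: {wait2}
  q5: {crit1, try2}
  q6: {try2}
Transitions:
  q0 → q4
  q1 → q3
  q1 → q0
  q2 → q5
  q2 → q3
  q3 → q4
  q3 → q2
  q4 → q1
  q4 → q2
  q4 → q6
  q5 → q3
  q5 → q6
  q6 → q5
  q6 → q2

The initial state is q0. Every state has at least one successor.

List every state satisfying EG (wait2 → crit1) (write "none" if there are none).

{q2, q3, q5, q6}

States satisfying wait2 → crit1: {q0, q2, q3, q5, q6}.
States satisfying EG (wait2 → crit1): {q2, q3, q5, q6}.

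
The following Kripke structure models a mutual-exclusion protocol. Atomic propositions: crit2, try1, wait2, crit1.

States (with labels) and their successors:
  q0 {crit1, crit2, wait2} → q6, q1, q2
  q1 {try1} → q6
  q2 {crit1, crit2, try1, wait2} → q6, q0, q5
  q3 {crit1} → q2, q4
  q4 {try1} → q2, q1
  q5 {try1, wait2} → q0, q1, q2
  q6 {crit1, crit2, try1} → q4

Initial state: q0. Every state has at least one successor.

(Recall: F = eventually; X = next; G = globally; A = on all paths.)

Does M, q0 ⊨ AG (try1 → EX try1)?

Yes

States satisfying try1 → EX try1: {q0, q1, q2, q3, q4, q5, q6}.
States satisfying AG (try1 → EX try1): {q0, q1, q2, q3, q4, q5, q6}.
Every state reachable from q0 satisfies try1 → EX try1.
q0 ∈ Sat(AG (try1 → EX try1)).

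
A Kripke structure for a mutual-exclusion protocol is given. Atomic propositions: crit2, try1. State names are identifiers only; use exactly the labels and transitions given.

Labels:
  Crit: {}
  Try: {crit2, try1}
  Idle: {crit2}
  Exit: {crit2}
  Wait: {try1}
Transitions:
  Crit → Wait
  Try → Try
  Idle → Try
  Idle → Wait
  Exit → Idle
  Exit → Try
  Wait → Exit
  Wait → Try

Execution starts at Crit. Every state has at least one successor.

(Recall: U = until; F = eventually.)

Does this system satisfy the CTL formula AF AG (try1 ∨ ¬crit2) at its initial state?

States satisfying AG (try1 ∨ ¬crit2): {Try}.
States satisfying AF AG (try1 ∨ ¬crit2): {Try}.
There is a path from Crit along which AG (try1 ∨ ¬crit2) never holds.
Crit ∉ Sat(AF AG (try1 ∨ ¬crit2)).

Does not hold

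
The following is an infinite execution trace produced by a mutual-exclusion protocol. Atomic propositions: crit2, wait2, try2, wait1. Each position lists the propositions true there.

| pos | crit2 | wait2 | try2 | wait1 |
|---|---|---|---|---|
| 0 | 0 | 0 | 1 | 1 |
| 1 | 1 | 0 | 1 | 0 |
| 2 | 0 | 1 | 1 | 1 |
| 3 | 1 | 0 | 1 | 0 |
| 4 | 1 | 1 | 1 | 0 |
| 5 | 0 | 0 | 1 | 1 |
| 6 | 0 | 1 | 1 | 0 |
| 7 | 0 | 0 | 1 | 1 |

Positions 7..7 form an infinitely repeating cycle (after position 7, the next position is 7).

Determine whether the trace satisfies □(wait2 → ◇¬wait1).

wait2 → ◇¬wait1 holds at every position 0..7, and those are all positions ever visited, so □(wait2 → ◇¬wait1) holds.
Positions where wait2 holds: 2, 4, 6.
Check ◇¬wait1 at each: 2→ok, 4→ok, 6→ok.

Satisfied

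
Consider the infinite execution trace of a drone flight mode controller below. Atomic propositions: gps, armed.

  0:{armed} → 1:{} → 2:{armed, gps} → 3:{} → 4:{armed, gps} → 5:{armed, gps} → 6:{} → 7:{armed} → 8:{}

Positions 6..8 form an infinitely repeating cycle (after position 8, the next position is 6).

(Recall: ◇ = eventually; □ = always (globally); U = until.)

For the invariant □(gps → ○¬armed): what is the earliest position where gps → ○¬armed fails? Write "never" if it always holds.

4

Check gps → ○¬armed at each position in order: 0 ✓, 1 ✓, 2 ✓, 3 ✓.
At position 4 the labels are {armed, gps} and the next position 5 has {armed, gps}, so gps → ○¬armed is false there. This is the first violation.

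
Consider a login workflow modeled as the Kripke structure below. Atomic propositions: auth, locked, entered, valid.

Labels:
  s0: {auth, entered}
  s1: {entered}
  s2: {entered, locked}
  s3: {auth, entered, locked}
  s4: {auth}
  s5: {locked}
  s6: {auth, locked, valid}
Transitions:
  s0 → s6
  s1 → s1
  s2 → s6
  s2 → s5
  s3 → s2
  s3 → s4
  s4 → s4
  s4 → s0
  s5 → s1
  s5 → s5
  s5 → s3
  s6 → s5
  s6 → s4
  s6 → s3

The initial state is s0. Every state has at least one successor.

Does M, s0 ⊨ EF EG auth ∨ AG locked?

Holds

States satisfying EG auth: {s0, s3, s4, s6}.
States satisfying EF EG auth: {s0, s2, s3, s4, s5, s6}.
States satisfying locked: {s2, s3, s5, s6}.
States satisfying AG locked: ∅.
States satisfying EF EG auth ∨ AG locked: {s0, s2, s3, s4, s5, s6}.
s0 ∈ Sat(EF EG auth ∨ AG locked).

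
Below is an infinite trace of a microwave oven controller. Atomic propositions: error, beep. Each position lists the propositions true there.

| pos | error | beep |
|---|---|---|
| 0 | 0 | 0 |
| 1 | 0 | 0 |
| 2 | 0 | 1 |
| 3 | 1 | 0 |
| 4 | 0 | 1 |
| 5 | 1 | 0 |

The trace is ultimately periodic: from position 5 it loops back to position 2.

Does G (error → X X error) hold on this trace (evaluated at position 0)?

error → X X error holds at every position 0..5, and those are all positions ever visited, so G (error → X X error) holds.
Positions where error holds: 3, 5.
Check X X error at each: 3→ok, 5→ok.

Holds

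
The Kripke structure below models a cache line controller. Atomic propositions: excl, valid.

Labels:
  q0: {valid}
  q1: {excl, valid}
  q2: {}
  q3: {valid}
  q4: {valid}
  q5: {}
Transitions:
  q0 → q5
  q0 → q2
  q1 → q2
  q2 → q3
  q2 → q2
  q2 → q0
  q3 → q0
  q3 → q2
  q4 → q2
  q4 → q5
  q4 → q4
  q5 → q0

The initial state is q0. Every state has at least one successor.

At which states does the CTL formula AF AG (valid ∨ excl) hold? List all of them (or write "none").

none

States satisfying AG (valid ∨ excl): ∅.
States satisfying AF AG (valid ∨ excl): ∅.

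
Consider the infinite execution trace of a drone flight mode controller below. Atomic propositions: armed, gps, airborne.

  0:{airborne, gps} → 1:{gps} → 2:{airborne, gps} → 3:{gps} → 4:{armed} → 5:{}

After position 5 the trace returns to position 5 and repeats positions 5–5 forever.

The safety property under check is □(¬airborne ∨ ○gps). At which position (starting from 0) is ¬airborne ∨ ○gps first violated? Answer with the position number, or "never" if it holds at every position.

never

¬airborne ∨ ○gps holds at every position 0..5, and those are all the positions the trace ever visits, so the invariant □(¬airborne ∨ ○gps) is never violated.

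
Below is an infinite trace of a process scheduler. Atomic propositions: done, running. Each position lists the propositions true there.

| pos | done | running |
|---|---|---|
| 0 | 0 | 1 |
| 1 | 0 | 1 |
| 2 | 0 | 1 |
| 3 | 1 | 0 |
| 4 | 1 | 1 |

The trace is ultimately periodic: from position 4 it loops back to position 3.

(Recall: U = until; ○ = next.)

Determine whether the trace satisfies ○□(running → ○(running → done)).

No

The position after 0 is 1; □(running → ○(running → done)) is false there.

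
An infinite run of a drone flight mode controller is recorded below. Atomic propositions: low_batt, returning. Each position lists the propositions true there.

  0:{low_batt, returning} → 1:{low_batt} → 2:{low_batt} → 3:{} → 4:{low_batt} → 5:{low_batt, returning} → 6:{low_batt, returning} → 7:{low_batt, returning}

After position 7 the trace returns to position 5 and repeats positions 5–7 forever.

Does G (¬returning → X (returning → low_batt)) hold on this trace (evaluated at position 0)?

¬returning → X (returning → low_batt) holds at every position 0..7, and those are all positions ever visited, so G (¬returning → X (returning → low_batt)) holds.
Positions where ¬returning holds: 1, 2, 3, 4.
Check X (returning → low_batt) at each: 1→ok, 2→ok, 3→ok, 4→ok.

Yes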